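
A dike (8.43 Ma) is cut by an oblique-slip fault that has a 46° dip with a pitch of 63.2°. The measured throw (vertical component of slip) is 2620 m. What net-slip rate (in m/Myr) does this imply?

dip-slip = throw / sin(dip) = 2620 / sin(46°) = 3642 m
net slip = dip-slip / sin(rake) = 3642 / sin(63.2°) = 4081 m
rate = 4081 m / 8.43 Ma = 0.000484 m/yr = 484 m/Myr

484 m/Myr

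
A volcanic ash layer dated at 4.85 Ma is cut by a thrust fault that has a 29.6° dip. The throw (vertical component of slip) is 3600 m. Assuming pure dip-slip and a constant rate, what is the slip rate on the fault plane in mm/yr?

dip-slip = throw / sin(dip) = 3600 m / sin(29.6°) = 7288 m
rate = 7288 m / 4.85 Ma = 0.00150 m/yr = 1.50 mm/yr

1.50 mm/yr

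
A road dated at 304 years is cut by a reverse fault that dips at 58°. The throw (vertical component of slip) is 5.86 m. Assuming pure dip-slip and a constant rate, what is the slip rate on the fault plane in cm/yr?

2.27 cm/yr

dip-slip = throw / sin(dip) = 5.86 m / sin(58°) = 6.910 m
rate = 6.910 m / 304 years = 0.0227 m/yr = 2.27 cm/yr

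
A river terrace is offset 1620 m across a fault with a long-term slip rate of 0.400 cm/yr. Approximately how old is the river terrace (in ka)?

age = offset / rate = 1620 m / (0.400 cm/yr) = 405000 yr = 405 ka

405 ka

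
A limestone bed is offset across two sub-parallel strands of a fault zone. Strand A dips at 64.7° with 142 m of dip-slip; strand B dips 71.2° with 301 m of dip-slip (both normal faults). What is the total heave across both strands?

158 m

heave_A = 142 × cos(64.7°) = 60.68 m
heave_B = 301 × cos(71.2°) = 97 m
total = 60.68 + 97 = 158 m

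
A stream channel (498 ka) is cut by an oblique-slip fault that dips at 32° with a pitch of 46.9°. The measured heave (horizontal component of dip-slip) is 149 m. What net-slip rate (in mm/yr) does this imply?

0.483 mm/yr

dip-slip = heave / cos(dip) = 149 / cos(32°) = 175.7 m
net slip = dip-slip / sin(rake) = 175.7 / sin(46.9°) = 240.6 m
rate = 240.6 m / 498 ka = 0.000483 m/yr = 0.483 mm/yr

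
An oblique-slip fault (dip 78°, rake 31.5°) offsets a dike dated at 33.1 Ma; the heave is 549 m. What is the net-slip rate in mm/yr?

dip-slip = heave / cos(dip) = 549 / cos(78°) = 2641 m
net slip = dip-slip / sin(rake) = 2641 / sin(31.5°) = 5054 m
rate = 5054 m / 33.1 Ma = 0.000153 m/yr = 0.153 mm/yr

0.153 mm/yr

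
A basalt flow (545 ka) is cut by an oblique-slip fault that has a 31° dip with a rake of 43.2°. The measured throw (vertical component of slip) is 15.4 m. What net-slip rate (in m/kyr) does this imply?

0.0801 m/kyr

dip-slip = throw / sin(dip) = 15.4 / sin(31°) = 29.90 m
net slip = dip-slip / sin(rake) = 29.90 / sin(43.2°) = 43.68 m
rate = 43.68 m / 545 ka = 0.0000801 m/yr = 0.0801 m/kyr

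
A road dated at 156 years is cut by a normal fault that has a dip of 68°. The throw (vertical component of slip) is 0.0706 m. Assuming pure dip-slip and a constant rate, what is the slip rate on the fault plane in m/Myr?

488 m/Myr

dip-slip = throw / sin(dip) = 0.0706 m / sin(68°) = 0.07614 m
rate = 0.07614 m / 156 years = 0.000488 m/yr = 488 m/Myr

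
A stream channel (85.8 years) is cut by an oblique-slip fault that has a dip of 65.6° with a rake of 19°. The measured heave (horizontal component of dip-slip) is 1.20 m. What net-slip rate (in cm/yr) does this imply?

10.4 cm/yr

dip-slip = heave / cos(dip) = 1.20 / cos(65.6°) = 2.905 m
net slip = dip-slip / sin(rake) = 2.905 / sin(19°) = 8.922 m
rate = 8.922 m / 85.8 years = 0.104 m/yr = 10.4 cm/yr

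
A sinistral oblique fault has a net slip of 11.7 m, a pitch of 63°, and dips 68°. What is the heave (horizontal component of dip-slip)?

dip-slip = net slip × sin(rake) = 11.7 m × sin(63°) = 10.42 m
heave = dip-slip × cos(dip) = 10.42 × cos(68°) = 3.91 m

3.91 m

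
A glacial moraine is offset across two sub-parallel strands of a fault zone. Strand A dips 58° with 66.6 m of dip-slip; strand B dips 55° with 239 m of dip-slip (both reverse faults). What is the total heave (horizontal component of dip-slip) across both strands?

heave_A = 66.6 × cos(58°) = 35.29 m
heave_B = 239 × cos(55°) = 137.1 m
total = 35.29 + 137.1 = 172 m

172 m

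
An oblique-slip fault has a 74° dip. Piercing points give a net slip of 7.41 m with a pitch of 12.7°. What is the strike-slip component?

7.23 m

strike-slip = net slip × cos(rake) = 7.41 m × cos(12.7°) = 7.23 m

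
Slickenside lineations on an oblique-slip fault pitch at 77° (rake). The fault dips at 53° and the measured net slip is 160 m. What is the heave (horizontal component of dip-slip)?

93.8 m

dip-slip = net slip × sin(rake) = 160 m × sin(77°) = 155.9 m
heave = dip-slip × cos(dip) = 155.9 × cos(53°) = 93.8 m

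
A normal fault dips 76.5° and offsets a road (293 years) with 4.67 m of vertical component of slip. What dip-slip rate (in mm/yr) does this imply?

dip-slip = throw / sin(dip) = 4.67 m / sin(76.5°) = 4.803 m
rate = 4.803 m / 293 years = 0.0164 m/yr = 16.4 mm/yr

16.4 mm/yr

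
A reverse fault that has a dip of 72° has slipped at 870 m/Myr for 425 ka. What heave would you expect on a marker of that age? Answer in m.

dip-slip = rate × time = 870 m/Myr × 425 ka = 369.8 m
heave = dip-slip × cos(dip) = 369.8 × cos(72°) = 114 m

114 m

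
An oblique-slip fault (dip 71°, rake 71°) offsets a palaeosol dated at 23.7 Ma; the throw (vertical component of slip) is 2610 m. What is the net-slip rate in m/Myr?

dip-slip = throw / sin(dip) = 2610 / sin(71°) = 2760 m
net slip = dip-slip / sin(rake) = 2760 / sin(71°) = 2919 m
rate = 2919 m / 23.7 Ma = 0.000123 m/yr = 123 m/Myr

123 m/Myr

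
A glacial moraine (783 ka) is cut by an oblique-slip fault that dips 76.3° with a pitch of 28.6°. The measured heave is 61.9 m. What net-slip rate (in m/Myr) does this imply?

697 m/Myr

dip-slip = heave / cos(dip) = 61.9 / cos(76.3°) = 261.4 m
net slip = dip-slip / sin(rake) = 261.4 / sin(28.6°) = 546 m
rate = 546 m / 783 ka = 0.000697 m/yr = 697 m/Myr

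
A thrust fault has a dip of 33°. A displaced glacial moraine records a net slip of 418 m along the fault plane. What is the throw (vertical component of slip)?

228 m

throw = dip-slip × sin(dip) = 418 m × sin(33°) = 228 m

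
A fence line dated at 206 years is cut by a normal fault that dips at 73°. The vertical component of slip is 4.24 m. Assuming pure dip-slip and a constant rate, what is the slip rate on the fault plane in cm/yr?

dip-slip = throw / sin(dip) = 4.24 m / sin(73°) = 4.434 m
rate = 4.434 m / 206 years = 0.0215 m/yr = 2.15 cm/yr

2.15 cm/yr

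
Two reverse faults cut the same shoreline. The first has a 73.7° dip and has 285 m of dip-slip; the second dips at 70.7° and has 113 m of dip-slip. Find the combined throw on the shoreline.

380 m

throw_A = 285 × sin(73.7°) = 273.5 m
throw_B = 113 × sin(70.7°) = 106.6 m
total = 273.5 + 106.6 = 380 m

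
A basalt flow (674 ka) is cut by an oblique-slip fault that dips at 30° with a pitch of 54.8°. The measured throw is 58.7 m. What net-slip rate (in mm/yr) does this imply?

0.213 mm/yr

dip-slip = throw / sin(dip) = 58.7 / sin(30°) = 117.4 m
net slip = dip-slip / sin(rake) = 117.4 / sin(54.8°) = 143.7 m
rate = 143.7 m / 674 ka = 0.000213 m/yr = 0.213 mm/yr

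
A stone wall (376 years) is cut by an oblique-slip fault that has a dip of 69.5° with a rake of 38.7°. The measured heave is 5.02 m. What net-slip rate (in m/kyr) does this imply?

dip-slip = heave / cos(dip) = 5.02 / cos(69.5°) = 14.33 m
net slip = dip-slip / sin(rake) = 14.33 / sin(38.7°) = 22.93 m
rate = 22.93 m / 376 years = 0.0610 m/yr = 61 m/kyr

61 m/kyr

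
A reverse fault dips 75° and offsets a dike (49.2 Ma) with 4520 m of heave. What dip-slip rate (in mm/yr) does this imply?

dip-slip = heave / cos(dip) = 4520 m / cos(75°) = 17460 m
rate = 17460 m / 49.2 Ma = 0.000355 m/yr = 0.355 mm/yr

0.355 mm/yr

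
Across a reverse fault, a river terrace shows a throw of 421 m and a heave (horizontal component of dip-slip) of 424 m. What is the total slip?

net slip = √(throw² + heave²) = √(421² + 424²) = 598 m

598 m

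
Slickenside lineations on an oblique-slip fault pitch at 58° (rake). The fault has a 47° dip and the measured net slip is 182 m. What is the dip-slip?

154 m

dip-slip = net slip × sin(rake) = 182 m × sin(58°) = 154 m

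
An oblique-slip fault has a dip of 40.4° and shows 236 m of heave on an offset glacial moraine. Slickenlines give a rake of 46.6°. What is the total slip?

427 m

dip-slip = heave / cos(dip) = 236 / cos(40.4°) = 309.9 m
net slip = dip-slip / sin(rake) = 309.9 / sin(46.6°) = 427 m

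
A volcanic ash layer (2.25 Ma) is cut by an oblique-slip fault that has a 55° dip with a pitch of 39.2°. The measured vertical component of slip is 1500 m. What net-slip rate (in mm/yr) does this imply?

dip-slip = throw / sin(dip) = 1500 / sin(55°) = 1831 m
net slip = dip-slip / sin(rake) = 1831 / sin(39.2°) = 2897 m
rate = 2897 m / 2.25 Ma = 0.00129 m/yr = 1.29 mm/yr

1.29 mm/yr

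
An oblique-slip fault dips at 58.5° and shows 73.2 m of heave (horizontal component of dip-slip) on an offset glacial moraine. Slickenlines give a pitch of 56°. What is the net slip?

dip-slip = heave / cos(dip) = 73.2 / cos(58.5°) = 140.1 m
net slip = dip-slip / sin(rake) = 140.1 / sin(56°) = 169 m

169 m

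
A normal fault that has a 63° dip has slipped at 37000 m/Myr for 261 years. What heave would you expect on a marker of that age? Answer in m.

dip-slip = rate × time = 37000 m/Myr × 261 years = 9.657 m
heave = dip-slip × cos(dip) = 9.657 × cos(63°) = 4.38 m

4.38 m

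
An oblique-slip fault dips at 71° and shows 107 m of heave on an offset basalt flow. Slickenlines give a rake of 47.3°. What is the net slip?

447 m

dip-slip = heave / cos(dip) = 107 / cos(71°) = 328.7 m
net slip = dip-slip / sin(rake) = 328.7 / sin(47.3°) = 447 m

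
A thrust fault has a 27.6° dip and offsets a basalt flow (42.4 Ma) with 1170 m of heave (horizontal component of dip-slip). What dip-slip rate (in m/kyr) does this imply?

dip-slip = heave / cos(dip) = 1170 m / cos(27.6°) = 1320 m
rate = 1320 m / 42.4 Ma = 0.0000311 m/yr = 0.0311 m/kyr

0.0311 m/kyr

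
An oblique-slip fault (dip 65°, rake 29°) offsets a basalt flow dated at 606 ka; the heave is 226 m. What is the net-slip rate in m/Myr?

1820 m/Myr

dip-slip = heave / cos(dip) = 226 / cos(65°) = 534.8 m
net slip = dip-slip / sin(rake) = 534.8 / sin(29°) = 1103 m
rate = 1103 m / 606 ka = 0.00182 m/yr = 1820 m/Myr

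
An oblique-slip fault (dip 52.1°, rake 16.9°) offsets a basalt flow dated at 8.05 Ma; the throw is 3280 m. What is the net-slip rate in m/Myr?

1780 m/Myr

dip-slip = throw / sin(dip) = 3280 / sin(52.1°) = 4157 m
net slip = dip-slip / sin(rake) = 4157 / sin(16.9°) = 14300 m
rate = 14300 m / 8.05 Ma = 0.00178 m/yr = 1780 m/Myr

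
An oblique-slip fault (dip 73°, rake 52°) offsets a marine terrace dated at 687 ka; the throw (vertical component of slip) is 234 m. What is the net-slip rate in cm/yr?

0.0452 cm/yr

dip-slip = throw / sin(dip) = 234 / sin(73°) = 244.7 m
net slip = dip-slip / sin(rake) = 244.7 / sin(52°) = 310.5 m
rate = 310.5 m / 687 ka = 0.000452 m/yr = 0.0452 cm/yr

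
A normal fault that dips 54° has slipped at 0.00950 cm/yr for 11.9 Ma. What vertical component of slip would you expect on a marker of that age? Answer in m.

dip-slip = rate × time = 0.00950 cm/yr × 11.9 Ma = 1130 m
throw = dip-slip × sin(dip) = 1130 × sin(54°) = 915 m

915 m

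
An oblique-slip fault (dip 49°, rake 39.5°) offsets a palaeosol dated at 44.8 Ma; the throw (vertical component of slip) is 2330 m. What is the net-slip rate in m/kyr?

0.108 m/kyr

dip-slip = throw / sin(dip) = 2330 / sin(49°) = 3087 m
net slip = dip-slip / sin(rake) = 3087 / sin(39.5°) = 4854 m
rate = 4854 m / 44.8 Ma = 0.000108 m/yr = 0.108 m/kyr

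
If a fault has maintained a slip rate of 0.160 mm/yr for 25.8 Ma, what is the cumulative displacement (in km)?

slip = rate × time = 0.160 mm/yr × 25.8 Ma = 4130 m = 4.13 km

4.13 km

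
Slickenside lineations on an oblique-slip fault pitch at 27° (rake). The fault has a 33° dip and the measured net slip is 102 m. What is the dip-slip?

dip-slip = net slip × sin(rake) = 102 m × sin(27°) = 46.3 m

46.3 m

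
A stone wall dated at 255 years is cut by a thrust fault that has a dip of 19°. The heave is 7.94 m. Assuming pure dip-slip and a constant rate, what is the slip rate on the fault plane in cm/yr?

3.29 cm/yr

dip-slip = heave / cos(dip) = 7.94 m / cos(19°) = 8.398 m
rate = 8.398 m / 255 years = 0.0329 m/yr = 3.29 cm/yr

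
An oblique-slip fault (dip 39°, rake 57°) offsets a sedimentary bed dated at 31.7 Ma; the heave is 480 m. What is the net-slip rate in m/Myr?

23.2 m/Myr

dip-slip = heave / cos(dip) = 480 / cos(39°) = 617.6 m
net slip = dip-slip / sin(rake) = 617.6 / sin(57°) = 736.5 m
rate = 736.5 m / 31.7 Ma = 0.0000232 m/yr = 23.2 m/Myr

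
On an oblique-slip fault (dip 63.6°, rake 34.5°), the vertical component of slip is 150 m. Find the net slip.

dip-slip = throw / sin(dip) = 150 / sin(63.6°) = 167.5 m
net slip = dip-slip / sin(rake) = 167.5 / sin(34.5°) = 296 m

296 m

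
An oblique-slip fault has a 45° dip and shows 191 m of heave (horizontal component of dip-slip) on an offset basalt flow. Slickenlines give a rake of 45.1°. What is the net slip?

381 m

dip-slip = heave / cos(dip) = 191 / cos(45°) = 270.1 m
net slip = dip-slip / sin(rake) = 270.1 / sin(45.1°) = 381 m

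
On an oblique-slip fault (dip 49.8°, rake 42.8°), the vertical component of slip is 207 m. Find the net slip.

dip-slip = throw / sin(dip) = 207 / sin(49.8°) = 271 m
net slip = dip-slip / sin(rake) = 271 / sin(42.8°) = 399 m

399 m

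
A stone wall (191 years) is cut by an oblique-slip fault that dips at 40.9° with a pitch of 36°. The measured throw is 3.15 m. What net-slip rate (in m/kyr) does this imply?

dip-slip = throw / sin(dip) = 3.15 / sin(40.9°) = 4.811 m
net slip = dip-slip / sin(rake) = 4.811 / sin(36°) = 8.185 m
rate = 8.185 m / 191 years = 0.0429 m/yr = 42.9 m/kyr

42.9 m/kyr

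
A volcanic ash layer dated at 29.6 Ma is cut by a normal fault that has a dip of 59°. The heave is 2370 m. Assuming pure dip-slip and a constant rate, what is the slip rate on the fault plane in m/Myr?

dip-slip = heave / cos(dip) = 2370 m / cos(59°) = 4602 m
rate = 4602 m / 29.6 Ma = 0.000155 m/yr = 155 m/Myr

155 m/Myr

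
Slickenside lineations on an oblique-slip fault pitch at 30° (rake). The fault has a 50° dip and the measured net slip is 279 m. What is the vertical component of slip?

dip-slip = net slip × sin(rake) = 279 m × sin(30°) = 139.5 m
throw = dip-slip × sin(dip) = 139.5 × sin(50°) = 107 m

107 m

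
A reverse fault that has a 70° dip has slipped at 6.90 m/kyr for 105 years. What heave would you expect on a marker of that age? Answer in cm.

24.8 cm

dip-slip = rate × time = 6.90 m/kyr × 105 years = 0.7245 m
heave = dip-slip × cos(dip) = 0.7245 × cos(70°) = 0.248 m = 24.8 cm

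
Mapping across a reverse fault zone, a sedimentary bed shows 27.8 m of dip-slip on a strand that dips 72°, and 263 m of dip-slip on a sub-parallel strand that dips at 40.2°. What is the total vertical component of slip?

196 m

throw_A = 27.8 × sin(72°) = 26.44 m
throw_B = 263 × sin(40.2°) = 169.8 m
total = 26.44 + 169.8 = 196 m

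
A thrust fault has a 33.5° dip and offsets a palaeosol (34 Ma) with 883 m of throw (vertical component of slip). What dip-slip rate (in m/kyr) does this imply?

dip-slip = throw / sin(dip) = 883 m / sin(33.5°) = 1600 m
rate = 1600 m / 34 Ma = 0.0000471 m/yr = 0.0471 m/kyr

0.0471 m/kyr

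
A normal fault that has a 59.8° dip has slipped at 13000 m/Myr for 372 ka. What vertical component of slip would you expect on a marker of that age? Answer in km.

dip-slip = rate × time = 13000 m/Myr × 372 ka = 4836 m
throw = dip-slip × sin(dip) = 4836 × sin(59.8°) = 4180 m = 4.18 km

4.18 km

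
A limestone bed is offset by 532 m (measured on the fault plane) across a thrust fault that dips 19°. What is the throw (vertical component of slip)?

173 m

throw = dip-slip × sin(dip) = 532 m × sin(19°) = 173 m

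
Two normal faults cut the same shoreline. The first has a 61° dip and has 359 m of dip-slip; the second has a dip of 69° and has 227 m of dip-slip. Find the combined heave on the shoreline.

heave_A = 359 × cos(61°) = 174 m
heave_B = 227 × cos(69°) = 81.35 m
total = 174 + 81.35 = 255 m

255 m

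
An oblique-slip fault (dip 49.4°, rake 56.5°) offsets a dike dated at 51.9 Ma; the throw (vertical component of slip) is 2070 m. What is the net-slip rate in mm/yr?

dip-slip = throw / sin(dip) = 2070 / sin(49.4°) = 2726 m
net slip = dip-slip / sin(rake) = 2726 / sin(56.5°) = 3269 m
rate = 3269 m / 51.9 Ma = 0.0000630 m/yr = 0.0630 mm/yr

0.0630 mm/yr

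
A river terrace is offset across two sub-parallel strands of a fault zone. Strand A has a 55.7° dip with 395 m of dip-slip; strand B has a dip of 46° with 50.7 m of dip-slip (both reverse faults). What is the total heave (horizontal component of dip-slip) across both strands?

258 m

heave_A = 395 × cos(55.7°) = 222.6 m
heave_B = 50.7 × cos(46°) = 35.22 m
total = 222.6 + 35.22 = 258 m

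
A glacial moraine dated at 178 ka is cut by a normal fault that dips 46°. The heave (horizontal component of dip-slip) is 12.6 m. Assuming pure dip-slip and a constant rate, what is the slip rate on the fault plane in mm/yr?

dip-slip = heave / cos(dip) = 12.6 m / cos(46°) = 18.14 m
rate = 18.14 m / 178 ka = 0.000102 m/yr = 0.102 mm/yr

0.102 mm/yr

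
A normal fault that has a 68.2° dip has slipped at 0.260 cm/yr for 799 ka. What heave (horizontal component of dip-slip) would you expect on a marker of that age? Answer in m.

771 m

dip-slip = rate × time = 0.260 cm/yr × 799 ka = 2077 m
heave = dip-slip × cos(dip) = 2077 × cos(68.2°) = 771 m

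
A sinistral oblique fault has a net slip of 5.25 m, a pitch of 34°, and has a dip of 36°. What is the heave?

dip-slip = net slip × sin(rake) = 5.25 m × sin(34°) = 2.936 m
heave = dip-slip × cos(dip) = 2.936 × cos(36°) = 2.38 m

2.38 m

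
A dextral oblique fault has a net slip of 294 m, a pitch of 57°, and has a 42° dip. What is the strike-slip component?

strike-slip = net slip × cos(rake) = 294 m × cos(57°) = 160 m

160 m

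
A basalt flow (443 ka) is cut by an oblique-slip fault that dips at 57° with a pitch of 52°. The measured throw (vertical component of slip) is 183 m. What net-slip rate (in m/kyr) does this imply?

dip-slip = throw / sin(dip) = 183 / sin(57°) = 218.2 m
net slip = dip-slip / sin(rake) = 218.2 / sin(52°) = 276.9 m
rate = 276.9 m / 443 ka = 0.000625 m/yr = 0.625 m/kyr

0.625 m/kyr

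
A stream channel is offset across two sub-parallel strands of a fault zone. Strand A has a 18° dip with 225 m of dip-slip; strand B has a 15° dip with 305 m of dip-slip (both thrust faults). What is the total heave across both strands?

heave_A = 225 × cos(18°) = 214 m
heave_B = 305 × cos(15°) = 294.6 m
total = 214 + 294.6 = 509 m

509 m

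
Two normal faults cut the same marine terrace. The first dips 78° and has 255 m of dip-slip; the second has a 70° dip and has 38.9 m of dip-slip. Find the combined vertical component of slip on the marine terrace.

286 m

throw_A = 255 × sin(78°) = 249.4 m
throw_B = 38.9 × sin(70°) = 36.55 m
total = 249.4 + 36.55 = 286 m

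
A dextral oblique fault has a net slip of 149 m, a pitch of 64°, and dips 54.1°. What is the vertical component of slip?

dip-slip = net slip × sin(rake) = 149 m × sin(64°) = 133.9 m
throw = dip-slip × sin(dip) = 133.9 × sin(54.1°) = 108 m

108 m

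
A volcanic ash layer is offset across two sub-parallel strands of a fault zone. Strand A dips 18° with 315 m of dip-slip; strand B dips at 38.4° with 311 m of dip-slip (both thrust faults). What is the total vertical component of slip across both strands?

throw_A = 315 × sin(18°) = 97.34 m
throw_B = 311 × sin(38.4°) = 193.2 m
total = 97.34 + 193.2 = 291 m

291 m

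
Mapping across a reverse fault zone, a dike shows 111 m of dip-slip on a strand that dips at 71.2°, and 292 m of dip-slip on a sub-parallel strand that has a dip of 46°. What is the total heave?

heave_A = 111 × cos(71.2°) = 35.77 m
heave_B = 292 × cos(46°) = 202.8 m
total = 35.77 + 202.8 = 239 m

239 m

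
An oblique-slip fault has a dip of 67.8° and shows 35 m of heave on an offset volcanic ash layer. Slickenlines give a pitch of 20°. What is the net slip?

dip-slip = heave / cos(dip) = 35 / cos(67.8°) = 92.63 m
net slip = dip-slip / sin(rake) = 92.63 / sin(20°) = 271 m

271 m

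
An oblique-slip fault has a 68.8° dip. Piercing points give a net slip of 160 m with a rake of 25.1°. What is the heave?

24.5 m

dip-slip = net slip × sin(rake) = 160 m × sin(25.1°) = 67.87 m
heave = dip-slip × cos(dip) = 67.87 × cos(68.8°) = 24.5 m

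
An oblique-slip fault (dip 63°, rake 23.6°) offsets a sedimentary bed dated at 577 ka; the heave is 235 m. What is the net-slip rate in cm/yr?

dip-slip = heave / cos(dip) = 235 / cos(63°) = 517.6 m
net slip = dip-slip / sin(rake) = 517.6 / sin(23.6°) = 1293 m
rate = 1293 m / 577 ka = 0.00224 m/yr = 0.224 cm/yr

0.224 cm/yr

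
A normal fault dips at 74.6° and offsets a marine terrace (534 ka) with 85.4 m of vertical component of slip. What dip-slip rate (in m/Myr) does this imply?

166 m/Myr

dip-slip = throw / sin(dip) = 85.4 m / sin(74.6°) = 88.58 m
rate = 88.58 m / 534 ka = 0.000166 m/yr = 166 m/Myr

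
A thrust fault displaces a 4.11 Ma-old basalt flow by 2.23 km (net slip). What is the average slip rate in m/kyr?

rate = 2.23 km / 4.11 Ma = 0.000543 m/yr = 0.543 m/kyr

0.543 m/kyr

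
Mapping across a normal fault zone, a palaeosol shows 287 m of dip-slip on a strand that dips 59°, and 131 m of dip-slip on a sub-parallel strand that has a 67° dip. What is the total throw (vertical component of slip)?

367 m

throw_A = 287 × sin(59°) = 246 m
throw_B = 131 × sin(67°) = 120.6 m
total = 246 + 120.6 = 367 m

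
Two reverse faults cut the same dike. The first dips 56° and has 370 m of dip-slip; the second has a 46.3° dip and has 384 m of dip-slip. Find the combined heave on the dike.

heave_A = 370 × cos(56°) = 206.9 m
heave_B = 384 × cos(46.3°) = 265.3 m
total = 206.9 + 265.3 = 472 m

472 m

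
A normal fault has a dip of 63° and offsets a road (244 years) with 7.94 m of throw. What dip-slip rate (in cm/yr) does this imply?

3.65 cm/yr

dip-slip = throw / sin(dip) = 7.94 m / sin(63°) = 8.911 m
rate = 8.911 m / 244 years = 0.0365 m/yr = 3.65 cm/yr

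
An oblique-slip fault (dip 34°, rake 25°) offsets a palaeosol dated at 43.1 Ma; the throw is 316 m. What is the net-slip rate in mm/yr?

0.0310 mm/yr

dip-slip = throw / sin(dip) = 316 / sin(34°) = 565.1 m
net slip = dip-slip / sin(rake) = 565.1 / sin(25°) = 1337 m
rate = 1337 m / 43.1 Ma = 0.0000310 m/yr = 0.0310 mm/yr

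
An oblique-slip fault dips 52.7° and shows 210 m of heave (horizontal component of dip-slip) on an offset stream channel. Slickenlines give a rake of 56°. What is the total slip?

418 m

dip-slip = heave / cos(dip) = 210 / cos(52.7°) = 346.5 m
net slip = dip-slip / sin(rake) = 346.5 / sin(56°) = 418 m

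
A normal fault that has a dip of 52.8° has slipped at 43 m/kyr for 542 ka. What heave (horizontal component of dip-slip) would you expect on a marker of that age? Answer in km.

dip-slip = rate × time = 43 m/kyr × 542 ka = 23310 m
heave = dip-slip × cos(dip) = 23310 × cos(52.8°) = 14100 m = 14.1 km

14.1 km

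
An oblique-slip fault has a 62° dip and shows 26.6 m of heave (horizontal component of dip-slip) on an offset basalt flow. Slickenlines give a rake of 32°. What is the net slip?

107 m

dip-slip = heave / cos(dip) = 26.6 / cos(62°) = 56.66 m
net slip = dip-slip / sin(rake) = 56.66 / sin(32°) = 107 m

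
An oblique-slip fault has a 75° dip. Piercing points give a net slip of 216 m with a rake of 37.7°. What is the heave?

34.2 m

dip-slip = net slip × sin(rake) = 216 m × sin(37.7°) = 132.1 m
heave = dip-slip × cos(dip) = 132.1 × cos(75°) = 34.2 m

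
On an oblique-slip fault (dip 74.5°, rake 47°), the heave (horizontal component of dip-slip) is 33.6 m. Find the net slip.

dip-slip = heave / cos(dip) = 33.6 / cos(74.5°) = 125.7 m
net slip = dip-slip / sin(rake) = 125.7 / sin(47°) = 172 m

172 m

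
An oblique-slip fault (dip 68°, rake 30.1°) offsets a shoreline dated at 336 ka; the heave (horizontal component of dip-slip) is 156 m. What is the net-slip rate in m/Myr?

dip-slip = heave / cos(dip) = 156 / cos(68°) = 416.4 m
net slip = dip-slip / sin(rake) = 416.4 / sin(30.1°) = 830.4 m
rate = 830.4 m / 336 ka = 0.00247 m/yr = 2470 m/Myr

2470 m/Myr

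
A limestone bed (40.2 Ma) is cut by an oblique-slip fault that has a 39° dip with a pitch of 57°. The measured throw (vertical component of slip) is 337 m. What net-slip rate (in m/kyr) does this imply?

0.0159 m/kyr

dip-slip = throw / sin(dip) = 337 / sin(39°) = 535.5 m
net slip = dip-slip / sin(rake) = 535.5 / sin(57°) = 638.5 m
rate = 638.5 m / 40.2 Ma = 0.0000159 m/yr = 0.0159 m/kyr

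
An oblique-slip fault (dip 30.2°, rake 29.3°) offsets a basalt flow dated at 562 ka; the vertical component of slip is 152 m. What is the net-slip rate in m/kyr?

dip-slip = throw / sin(dip) = 152 / sin(30.2°) = 302.2 m
net slip = dip-slip / sin(rake) = 302.2 / sin(29.3°) = 617.5 m
rate = 617.5 m / 562 ka = 0.00110 m/yr = 1.10 m/kyr

1.10 m/kyr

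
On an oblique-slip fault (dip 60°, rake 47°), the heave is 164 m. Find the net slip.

448 m

dip-slip = heave / cos(dip) = 164 / cos(60°) = 328 m
net slip = dip-slip / sin(rake) = 328 / sin(47°) = 448 m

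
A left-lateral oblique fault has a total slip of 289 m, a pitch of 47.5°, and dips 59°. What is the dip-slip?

213 m

dip-slip = net slip × sin(rake) = 289 m × sin(47.5°) = 213 m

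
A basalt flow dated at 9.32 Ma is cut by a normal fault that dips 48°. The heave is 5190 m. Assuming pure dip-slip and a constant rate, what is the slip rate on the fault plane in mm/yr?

0.832 mm/yr

dip-slip = heave / cos(dip) = 5190 m / cos(48°) = 7756 m
rate = 7756 m / 9.32 Ma = 0.000832 m/yr = 0.832 mm/yr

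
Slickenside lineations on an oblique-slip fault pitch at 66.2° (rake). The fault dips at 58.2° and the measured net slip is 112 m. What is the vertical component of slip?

87.1 m

dip-slip = net slip × sin(rake) = 112 m × sin(66.2°) = 102.5 m
throw = dip-slip × sin(dip) = 102.5 × sin(58.2°) = 87.1 m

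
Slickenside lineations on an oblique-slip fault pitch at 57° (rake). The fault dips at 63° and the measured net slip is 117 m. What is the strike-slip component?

63.7 m

strike-slip = net slip × cos(rake) = 117 m × cos(57°) = 63.7 m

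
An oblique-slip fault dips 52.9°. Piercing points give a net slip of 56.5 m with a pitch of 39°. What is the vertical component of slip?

28.4 m

dip-slip = net slip × sin(rake) = 56.5 m × sin(39°) = 35.56 m
throw = dip-slip × sin(dip) = 35.56 × sin(52.9°) = 28.4 m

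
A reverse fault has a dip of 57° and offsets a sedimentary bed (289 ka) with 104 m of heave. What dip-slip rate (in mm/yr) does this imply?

0.661 mm/yr

dip-slip = heave / cos(dip) = 104 m / cos(57°) = 191 m
rate = 191 m / 289 ka = 0.000661 m/yr = 0.661 mm/yr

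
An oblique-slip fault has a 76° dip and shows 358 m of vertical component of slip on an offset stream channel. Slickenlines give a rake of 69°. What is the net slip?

dip-slip = throw / sin(dip) = 358 / sin(76°) = 369 m
net slip = dip-slip / sin(rake) = 369 / sin(69°) = 395 m

395 m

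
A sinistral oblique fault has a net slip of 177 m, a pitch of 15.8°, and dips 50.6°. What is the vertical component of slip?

dip-slip = net slip × sin(rake) = 177 m × sin(15.8°) = 48.19 m
throw = dip-slip × sin(dip) = 48.19 × sin(50.6°) = 37.2 m

37.2 m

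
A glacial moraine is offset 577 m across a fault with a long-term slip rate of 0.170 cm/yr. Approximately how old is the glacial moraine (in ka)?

age = offset / rate = 577 m / (0.170 cm/yr) = 339000 yr = 339 ka

339 ka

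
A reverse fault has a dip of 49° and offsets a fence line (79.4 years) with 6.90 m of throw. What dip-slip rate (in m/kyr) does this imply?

dip-slip = throw / sin(dip) = 6.90 m / sin(49°) = 9.143 m
rate = 9.143 m / 79.4 years = 0.115 m/yr = 115 m/kyr

115 m/kyr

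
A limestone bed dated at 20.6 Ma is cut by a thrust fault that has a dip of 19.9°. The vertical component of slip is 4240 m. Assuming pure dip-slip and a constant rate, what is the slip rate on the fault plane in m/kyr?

0.605 m/kyr

dip-slip = throw / sin(dip) = 4240 m / sin(19.9°) = 12460 m
rate = 12460 m / 20.6 Ma = 0.000605 m/yr = 0.605 m/kyr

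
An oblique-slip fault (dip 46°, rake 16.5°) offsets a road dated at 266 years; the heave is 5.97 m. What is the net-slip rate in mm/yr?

114 mm/yr

dip-slip = heave / cos(dip) = 5.97 / cos(46°) = 8.594 m
net slip = dip-slip / sin(rake) = 8.594 / sin(16.5°) = 30.26 m
rate = 30.26 m / 266 years = 0.114 m/yr = 114 mm/yr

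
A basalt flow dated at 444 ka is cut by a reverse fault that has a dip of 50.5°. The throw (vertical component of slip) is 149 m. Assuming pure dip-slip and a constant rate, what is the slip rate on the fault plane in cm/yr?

dip-slip = throw / sin(dip) = 149 m / sin(50.5°) = 193.1 m
rate = 193.1 m / 444 ka = 0.000435 m/yr = 0.0435 cm/yr

0.0435 cm/yr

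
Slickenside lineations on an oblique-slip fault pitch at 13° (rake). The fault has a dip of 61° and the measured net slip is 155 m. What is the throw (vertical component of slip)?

dip-slip = net slip × sin(rake) = 155 m × sin(13°) = 34.87 m
throw = dip-slip × sin(dip) = 34.87 × sin(61°) = 30.5 m

30.5 m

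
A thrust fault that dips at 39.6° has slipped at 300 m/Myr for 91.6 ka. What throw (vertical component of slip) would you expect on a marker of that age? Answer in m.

dip-slip = rate × time = 300 m/Myr × 91.6 ka = 27.48 m
throw = dip-slip × sin(dip) = 27.48 × sin(39.6°) = 17.5 m

17.5 m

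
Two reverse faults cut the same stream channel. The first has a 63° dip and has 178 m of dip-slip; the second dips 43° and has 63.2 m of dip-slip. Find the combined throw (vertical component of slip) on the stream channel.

throw_A = 178 × sin(63°) = 158.6 m
throw_B = 63.2 × sin(43°) = 43.10 m
total = 158.6 + 43.10 = 202 m

202 m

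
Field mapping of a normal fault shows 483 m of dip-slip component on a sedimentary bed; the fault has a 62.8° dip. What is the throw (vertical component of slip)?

throw = dip-slip × sin(dip) = 483 m × sin(62.8°) = 430 m

430 m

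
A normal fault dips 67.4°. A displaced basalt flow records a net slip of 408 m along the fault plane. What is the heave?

157 m

heave = dip-slip × cos(dip) = 408 m × cos(67.4°) = 157 m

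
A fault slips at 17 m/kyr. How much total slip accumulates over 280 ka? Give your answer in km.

4.76 km

slip = rate × time = 17 m/kyr × 280 ka = 4760 m = 4.76 km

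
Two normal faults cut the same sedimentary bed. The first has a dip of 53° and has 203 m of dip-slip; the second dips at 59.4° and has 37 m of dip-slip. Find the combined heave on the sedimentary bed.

141 m

heave_A = 203 × cos(53°) = 122.2 m
heave_B = 37 × cos(59.4°) = 18.83 m
total = 122.2 + 18.83 = 141 m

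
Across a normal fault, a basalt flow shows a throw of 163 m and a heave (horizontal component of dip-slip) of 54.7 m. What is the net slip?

172 m

net slip = √(throw² + heave²) = √(163² + 54.7²) = 172 m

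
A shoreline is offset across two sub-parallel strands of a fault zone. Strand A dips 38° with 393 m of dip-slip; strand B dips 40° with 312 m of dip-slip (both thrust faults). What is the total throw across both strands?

443 m

throw_A = 393 × sin(38°) = 242 m
throw_B = 312 × sin(40°) = 200.5 m
total = 242 + 200.5 = 443 m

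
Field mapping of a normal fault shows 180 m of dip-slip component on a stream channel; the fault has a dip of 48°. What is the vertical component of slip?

134 m

throw = dip-slip × sin(dip) = 180 m × sin(48°) = 134 m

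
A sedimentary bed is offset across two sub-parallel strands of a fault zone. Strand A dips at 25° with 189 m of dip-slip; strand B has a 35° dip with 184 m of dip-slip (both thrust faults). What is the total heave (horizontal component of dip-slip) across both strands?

heave_A = 189 × cos(25°) = 171.3 m
heave_B = 184 × cos(35°) = 150.7 m
total = 171.3 + 150.7 = 322 m

322 m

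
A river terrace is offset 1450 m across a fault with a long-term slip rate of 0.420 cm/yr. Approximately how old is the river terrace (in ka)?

345 ka

age = offset / rate = 1450 m / (0.420 cm/yr) = 345000 yr = 345 ka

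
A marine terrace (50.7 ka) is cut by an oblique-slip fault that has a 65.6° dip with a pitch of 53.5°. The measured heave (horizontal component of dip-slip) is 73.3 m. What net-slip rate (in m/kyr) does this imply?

dip-slip = heave / cos(dip) = 73.3 / cos(65.6°) = 177.4 m
net slip = dip-slip / sin(rake) = 177.4 / sin(53.5°) = 220.7 m
rate = 220.7 m / 50.7 ka = 0.00435 m/yr = 4.35 m/kyr

4.35 m/kyr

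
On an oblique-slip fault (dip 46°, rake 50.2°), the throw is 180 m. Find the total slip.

326 m

dip-slip = throw / sin(dip) = 180 / sin(46°) = 250.2 m
net slip = dip-slip / sin(rake) = 250.2 / sin(50.2°) = 326 m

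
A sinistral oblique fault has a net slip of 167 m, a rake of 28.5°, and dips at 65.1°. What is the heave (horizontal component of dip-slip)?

33.6 m

dip-slip = net slip × sin(rake) = 167 m × sin(28.5°) = 79.69 m
heave = dip-slip × cos(dip) = 79.69 × cos(65.1°) = 33.6 m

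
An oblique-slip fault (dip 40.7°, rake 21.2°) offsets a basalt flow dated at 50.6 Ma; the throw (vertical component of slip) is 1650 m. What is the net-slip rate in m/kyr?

dip-slip = throw / sin(dip) = 1650 / sin(40.7°) = 2530 m
net slip = dip-slip / sin(rake) = 2530 / sin(21.2°) = 6997 m
rate = 6997 m / 50.6 Ma = 0.000138 m/yr = 0.138 m/kyr

0.138 m/kyr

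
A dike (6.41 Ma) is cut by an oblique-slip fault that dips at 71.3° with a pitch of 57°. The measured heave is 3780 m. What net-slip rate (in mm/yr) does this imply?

dip-slip = heave / cos(dip) = 3780 / cos(71.3°) = 11790 m
net slip = dip-slip / sin(rake) = 11790 / sin(57°) = 14060 m
rate = 14060 m / 6.41 Ma = 0.00219 m/yr = 2.19 mm/yr

2.19 mm/yr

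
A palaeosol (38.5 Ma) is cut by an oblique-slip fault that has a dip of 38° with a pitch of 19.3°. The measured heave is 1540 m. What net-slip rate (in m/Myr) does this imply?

dip-slip = heave / cos(dip) = 1540 / cos(38°) = 1954 m
net slip = dip-slip / sin(rake) = 1954 / sin(19.3°) = 5913 m
rate = 5913 m / 38.5 Ma = 0.000154 m/yr = 154 m/Myr

154 m/Myr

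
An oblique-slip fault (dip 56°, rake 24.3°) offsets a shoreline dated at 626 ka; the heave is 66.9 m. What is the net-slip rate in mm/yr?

dip-slip = heave / cos(dip) = 66.9 / cos(56°) = 119.6 m
net slip = dip-slip / sin(rake) = 119.6 / sin(24.3°) = 290.7 m
rate = 290.7 m / 626 ka = 0.000464 m/yr = 0.464 mm/yr

0.464 mm/yr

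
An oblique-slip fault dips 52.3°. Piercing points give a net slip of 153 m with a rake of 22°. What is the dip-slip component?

57.3 m

dip-slip = net slip × sin(rake) = 153 m × sin(22°) = 57.3 m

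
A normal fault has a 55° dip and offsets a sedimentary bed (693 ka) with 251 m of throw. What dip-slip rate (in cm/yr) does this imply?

dip-slip = throw / sin(dip) = 251 m / sin(55°) = 306.4 m
rate = 306.4 m / 693 ka = 0.000442 m/yr = 0.0442 cm/yr

0.0442 cm/yr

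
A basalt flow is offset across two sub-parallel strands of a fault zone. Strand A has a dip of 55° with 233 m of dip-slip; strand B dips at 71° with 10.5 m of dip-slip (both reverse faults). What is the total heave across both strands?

heave_A = 233 × cos(55°) = 133.6 m
heave_B = 10.5 × cos(71°) = 3.418 m
total = 133.6 + 3.418 = 137 m

137 m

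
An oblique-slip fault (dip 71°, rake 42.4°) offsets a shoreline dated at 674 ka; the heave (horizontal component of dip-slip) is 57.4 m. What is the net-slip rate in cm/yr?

0.0388 cm/yr

dip-slip = heave / cos(dip) = 57.4 / cos(71°) = 176.3 m
net slip = dip-slip / sin(rake) = 176.3 / sin(42.4°) = 261.5 m
rate = 261.5 m / 674 ka = 0.000388 m/yr = 0.0388 cm/yr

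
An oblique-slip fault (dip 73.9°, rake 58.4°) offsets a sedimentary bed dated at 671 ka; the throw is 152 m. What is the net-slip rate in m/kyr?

dip-slip = throw / sin(dip) = 152 / sin(73.9°) = 158.2 m
net slip = dip-slip / sin(rake) = 158.2 / sin(58.4°) = 185.7 m
rate = 185.7 m / 671 ka = 0.000277 m/yr = 0.277 m/kyr

0.277 m/kyr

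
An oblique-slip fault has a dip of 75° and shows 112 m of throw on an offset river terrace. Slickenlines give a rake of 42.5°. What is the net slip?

172 m

dip-slip = throw / sin(dip) = 112 / sin(75°) = 116 m
net slip = dip-slip / sin(rake) = 116 / sin(42.5°) = 172 m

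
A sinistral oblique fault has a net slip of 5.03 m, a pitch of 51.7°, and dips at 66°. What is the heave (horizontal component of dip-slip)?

1.61 m

dip-slip = net slip × sin(rake) = 5.03 m × sin(51.7°) = 3.947 m
heave = dip-slip × cos(dip) = 3.947 × cos(66°) = 1.61 m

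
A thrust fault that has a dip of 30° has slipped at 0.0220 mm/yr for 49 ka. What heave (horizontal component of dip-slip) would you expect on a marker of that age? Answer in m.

dip-slip = rate × time = 0.0220 mm/yr × 49 ka = 1.078 m
heave = dip-slip × cos(dip) = 1.078 × cos(30°) = 0.934 m

0.934 m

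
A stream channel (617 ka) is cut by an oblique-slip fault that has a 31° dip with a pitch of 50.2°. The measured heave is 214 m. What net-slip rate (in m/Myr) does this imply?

dip-slip = heave / cos(dip) = 214 / cos(31°) = 249.7 m
net slip = dip-slip / sin(rake) = 249.7 / sin(50.2°) = 325 m
rate = 325 m / 617 ka = 0.000527 m/yr = 527 m/Myr

527 m/Myr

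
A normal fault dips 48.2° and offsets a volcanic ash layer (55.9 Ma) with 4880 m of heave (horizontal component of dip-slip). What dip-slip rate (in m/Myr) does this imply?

dip-slip = heave / cos(dip) = 4880 m / cos(48.2°) = 7321 m
rate = 7321 m / 55.9 Ma = 0.000131 m/yr = 131 m/Myr

131 m/Myr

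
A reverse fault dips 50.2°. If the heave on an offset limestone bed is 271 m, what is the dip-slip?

423 m

dip-slip = heave / cos(dip) = 271 / cos(50.2°) = 423 m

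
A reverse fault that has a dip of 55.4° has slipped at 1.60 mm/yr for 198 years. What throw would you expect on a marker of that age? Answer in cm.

26.1 cm

dip-slip = rate × time = 1.60 mm/yr × 198 years = 0.3168 m
throw = dip-slip × sin(dip) = 0.3168 × sin(55.4°) = 0.261 m = 26.1 cm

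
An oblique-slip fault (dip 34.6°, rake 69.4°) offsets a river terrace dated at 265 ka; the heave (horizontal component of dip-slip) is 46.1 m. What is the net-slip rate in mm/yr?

dip-slip = heave / cos(dip) = 46.1 / cos(34.6°) = 56.01 m
net slip = dip-slip / sin(rake) = 56.01 / sin(69.4°) = 59.83 m
rate = 59.83 m / 265 ka = 0.000226 m/yr = 0.226 mm/yr

0.226 mm/yr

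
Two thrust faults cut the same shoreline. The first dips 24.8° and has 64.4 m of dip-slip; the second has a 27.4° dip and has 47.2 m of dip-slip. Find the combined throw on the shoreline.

48.7 m

throw_A = 64.4 × sin(24.8°) = 27.01 m
throw_B = 47.2 × sin(27.4°) = 21.72 m
total = 27.01 + 21.72 = 48.7 m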